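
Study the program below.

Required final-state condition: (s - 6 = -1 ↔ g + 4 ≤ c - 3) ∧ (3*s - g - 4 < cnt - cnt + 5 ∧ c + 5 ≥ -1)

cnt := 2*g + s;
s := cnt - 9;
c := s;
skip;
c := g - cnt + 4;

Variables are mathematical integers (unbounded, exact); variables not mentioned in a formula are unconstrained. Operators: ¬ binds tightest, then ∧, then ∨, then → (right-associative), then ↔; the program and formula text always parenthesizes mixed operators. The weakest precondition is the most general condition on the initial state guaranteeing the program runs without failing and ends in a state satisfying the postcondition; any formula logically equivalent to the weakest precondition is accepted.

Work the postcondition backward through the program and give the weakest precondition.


Working backward. After the program, the postcondition (s - 6 = -1 ↔ g + 4 ≤ c - 3) ∧ (3*s - g - 4 < cnt - cnt + 5 ∧ c + 5 ≥ -1) must hold; in canonical form it is (s = 5 ↔ g ≤ c - 7) ∧ 3*s < g + 9 ∧ c ≥ -6.
Before c := g - cnt + 4: (s = 5 ↔ cnt ≤ -3) ∧ 3*s < g + 9 ∧ g ≥ cnt - 10
Before skip: (s = 5 ↔ cnt ≤ -3) ∧ 3*s < g + 9 ∧ g ≥ cnt - 10
Before c := s: (s = 5 ↔ cnt ≤ -3) ∧ 3*s < g + 9 ∧ g ≥ cnt - 10
Before s := cnt - 9: (cnt = 14 ↔ cnt ≤ -3) ∧ 3*cnt < g + 36 ∧ g ≥ cnt - 10
Before cnt := 2*g + s: (2*g + s = 14 ↔ 2*g + s ≤ -3) ∧ 5*g + 3*s < 36 ∧ g + s ≤ 10
Answer: WP = (2*g + s = 14 ↔ 2*g + s ≤ -3) ∧ 5*g + 3*s < 36 ∧ g + s ≤ 10


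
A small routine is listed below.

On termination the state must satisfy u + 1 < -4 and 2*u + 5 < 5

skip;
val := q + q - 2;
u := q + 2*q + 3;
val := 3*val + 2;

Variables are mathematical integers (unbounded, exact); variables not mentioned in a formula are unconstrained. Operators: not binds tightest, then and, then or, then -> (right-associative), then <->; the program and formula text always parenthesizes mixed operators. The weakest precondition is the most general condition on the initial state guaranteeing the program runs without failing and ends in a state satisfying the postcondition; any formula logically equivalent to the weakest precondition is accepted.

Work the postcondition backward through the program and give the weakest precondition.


Working backward. After the program, the postcondition u + 1 < -4 and 2*u + 5 < 5 must hold; in canonical form it is u < -5 and 2*u < 0.
Before val := 3*val + 2: u < -5 and 2*u < 0
Before u := q + 2*q + 3: 3*q < -8 and 6*q < -6
Before val := q + q - 2: 3*q < -8 and 6*q < -6
Before skip: 3*q < -8 and 6*q < -6
Answer: WP = 3*q < -8 and 6*q < -6


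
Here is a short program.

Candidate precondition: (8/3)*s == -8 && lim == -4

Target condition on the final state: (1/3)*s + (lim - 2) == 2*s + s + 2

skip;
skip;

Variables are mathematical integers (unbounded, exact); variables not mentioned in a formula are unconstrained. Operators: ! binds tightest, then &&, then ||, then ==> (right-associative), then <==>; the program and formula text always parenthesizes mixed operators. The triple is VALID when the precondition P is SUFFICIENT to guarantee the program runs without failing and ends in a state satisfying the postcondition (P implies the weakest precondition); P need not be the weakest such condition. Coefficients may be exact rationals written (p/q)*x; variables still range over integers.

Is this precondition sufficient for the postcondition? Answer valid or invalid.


Working backward. After the program, the postcondition (1/3)*s + (lim - 2) == 2*s + s + 2 must hold; in canonical form it is lim == (8/3)*s + 4.
Before skip: lim == (8/3)*s + 4
Before skip: lim == (8/3)*s + 4
The weakest precondition is lim == (8/3)*s + 4.
Check whether (8/3)*s == -8 && lim == -4 implies it.
Every state satisfying the precondition satisfies the weakest precondition: the implication holds.
Answer: valid


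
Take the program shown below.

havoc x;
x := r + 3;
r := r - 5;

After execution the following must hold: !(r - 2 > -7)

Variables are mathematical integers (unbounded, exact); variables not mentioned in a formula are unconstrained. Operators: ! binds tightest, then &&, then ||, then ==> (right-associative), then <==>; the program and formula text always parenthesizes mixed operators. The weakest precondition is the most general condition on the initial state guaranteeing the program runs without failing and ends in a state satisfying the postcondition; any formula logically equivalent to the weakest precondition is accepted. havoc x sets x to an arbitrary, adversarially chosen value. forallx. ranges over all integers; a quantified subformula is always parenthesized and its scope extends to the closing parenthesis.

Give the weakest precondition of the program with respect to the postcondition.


Working backward. After the program, the postcondition !(r - 2 > -7) must hold; in canonical form it is !(r > -5).
Before r := r - 5: !(r > 0)
Before x := r + 3: !(r > 0)
Before havoc x: !(r > 0)
Answer: WP = !(r > 0)


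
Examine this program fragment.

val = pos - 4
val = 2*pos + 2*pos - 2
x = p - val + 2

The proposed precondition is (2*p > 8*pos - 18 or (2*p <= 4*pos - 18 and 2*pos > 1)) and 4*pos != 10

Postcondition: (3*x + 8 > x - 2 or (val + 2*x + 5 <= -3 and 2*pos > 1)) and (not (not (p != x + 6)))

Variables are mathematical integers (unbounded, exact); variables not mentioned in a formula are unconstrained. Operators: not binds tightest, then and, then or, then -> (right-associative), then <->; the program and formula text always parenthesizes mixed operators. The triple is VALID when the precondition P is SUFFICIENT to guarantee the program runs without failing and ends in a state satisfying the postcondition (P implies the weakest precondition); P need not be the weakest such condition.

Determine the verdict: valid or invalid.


Working backward. After the program, the postcondition (3*x + 8 > x - 2 or (val + 2*x + 5 <= -3 and 2*pos > 1)) and (not (not (p != x + 6))) must hold; in canonical form it is (2*x > -10 or (val + 2*x <= -8 and 2*pos > 1)) and p != x + 6.
Before x := p - val + 2: (2*p > 2*val - 14 or (2*p <= val - 12 and 2*pos > 1)) and val != 8
Before val := 2*pos + 2*pos - 2: (2*p > 8*pos - 18 or (2*p <= 4*pos - 14 and 2*pos > 1)) and 4*pos != 10
Before val := pos - 4: (2*p > 8*pos - 18 or (2*p <= 4*pos - 14 and 2*pos > 1)) and 4*pos != 10
The weakest precondition is (2*p > 8*pos - 18 or (2*p <= 4*pos - 14 and 2*pos > 1)) and 4*pos != 10.
Check whether (2*p > 8*pos - 18 or (2*p <= 4*pos - 18 and 2*pos > 1)) and 4*pos != 10 implies it.
Every state satisfying the precondition satisfies the weakest precondition: the implication holds.
Answer: valid


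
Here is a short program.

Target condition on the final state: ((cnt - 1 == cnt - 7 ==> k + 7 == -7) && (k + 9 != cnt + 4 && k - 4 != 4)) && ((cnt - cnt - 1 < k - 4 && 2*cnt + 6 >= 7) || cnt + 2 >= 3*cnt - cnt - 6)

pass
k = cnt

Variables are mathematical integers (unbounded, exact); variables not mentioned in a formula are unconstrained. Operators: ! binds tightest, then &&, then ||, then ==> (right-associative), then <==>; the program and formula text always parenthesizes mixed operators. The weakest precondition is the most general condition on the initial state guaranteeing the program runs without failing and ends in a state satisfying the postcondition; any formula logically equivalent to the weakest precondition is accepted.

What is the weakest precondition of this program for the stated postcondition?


Working backward. After the program, the postcondition ((cnt - 1 == cnt - 7 ==> k + 7 == -7) && (k + 9 != cnt + 4 && k - 4 != 4)) && ((cnt - cnt - 1 < k - 4 && 2*cnt + 6 >= 7) || cnt + 2 >= 3*cnt - cnt - 6) must hold; in canonical form it is k != cnt - 5 && k != 8 && ((k > 3 && 2*cnt >= 1) || cnt <= 8).
Before k := cnt: cnt != 8 && ((cnt > 3 && 2*cnt >= 1) || cnt <= 8)
Before skip: cnt != 8 && ((cnt > 3 && 2*cnt >= 1) || cnt <= 8)
Answer: WP = cnt != 8 && ((cnt > 3 && 2*cnt >= 1) || cnt <= 8)


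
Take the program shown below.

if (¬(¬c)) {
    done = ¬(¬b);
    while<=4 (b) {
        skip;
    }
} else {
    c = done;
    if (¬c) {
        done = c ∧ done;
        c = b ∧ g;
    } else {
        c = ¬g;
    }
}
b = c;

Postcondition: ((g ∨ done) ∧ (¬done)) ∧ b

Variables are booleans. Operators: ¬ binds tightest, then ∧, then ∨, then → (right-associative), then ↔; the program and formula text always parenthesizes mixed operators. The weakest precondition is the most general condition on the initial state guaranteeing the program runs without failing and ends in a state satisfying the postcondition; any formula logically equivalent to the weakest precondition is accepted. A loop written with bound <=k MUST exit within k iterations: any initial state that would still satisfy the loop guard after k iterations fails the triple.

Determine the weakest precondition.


Working backward. After the program, the postcondition ((g ∨ done) ∧ (¬done)) ∧ b must hold; in canonical form it is (g ∨ done) ∧ (¬done) ∧ b.
Before b := c: (g ∨ done) ∧ (¬done) ∧ c
Then branch requires (b → ((b → ((b → ((b → ((¬b) ∧ (g ∨ b) ∧ c)) ∧ ((¬b) → ((g ∨ b) ∧ (¬b) ∧ c)))) ∧ ((¬b) → ((g ∨ b) ∧ (¬b) ∧ c)))) ∧ ((¬b) → ((g ∨ b) ∧ (¬b) ∧ c)))) ∧ ((¬b) → ((g ∨ b) ∧ (¬b) ∧ c)); else branch requires ((¬done) → ((g ∨ done) ∧ (¬done) ∧ b ∧ g)) ∧ (done → ((g ∨ done) ∧ (¬done) ∧ (¬g))).
Before the if: (c → ((b → ((b → ((b → ((b → ((¬b) ∧ (g ∨ b) ∧ c)) ∧ ((¬b) → ((g ∨ b) ∧ (¬b) ∧ c)))) ∧ ((¬b) → ((g ∨ b) ∧ (¬b) ∧ c)))) ∧ ((¬b) → ((g ∨ b) ∧ (¬b) ∧ c)))) ∧ ((¬b) → ((g ∨ b) ∧ (¬b) ∧ c)))) ∧ ((¬c) → (((¬done) → ((g ∨ done) ∧ (¬done) ∧ b ∧ g)) ∧ (done → ((g ∨ done) ∧ (¬done) ∧ (¬g)))))
Answer: WP = (c → ((b → ((b → ((b → ((b → ((¬b) ∧ (g ∨ b) ∧ c)) ∧ ((¬b) → ((g ∨ b) ∧ (¬b) ∧ c)))) ∧ ((¬b) → ((g ∨ b) ∧ (¬b) ∧ c)))) ∧ ((¬b) → ((g ∨ b) ∧ (¬b) ∧ c)))) ∧ ((¬b) → ((g ∨ b) ∧ (¬b) ∧ c)))) ∧ ((¬c) → (((¬done) → ((g ∨ done) ∧ (¬done) ∧ b ∧ g)) ∧ (done → ((g ∨ done) ∧ (¬done) ∧ (¬g)))))


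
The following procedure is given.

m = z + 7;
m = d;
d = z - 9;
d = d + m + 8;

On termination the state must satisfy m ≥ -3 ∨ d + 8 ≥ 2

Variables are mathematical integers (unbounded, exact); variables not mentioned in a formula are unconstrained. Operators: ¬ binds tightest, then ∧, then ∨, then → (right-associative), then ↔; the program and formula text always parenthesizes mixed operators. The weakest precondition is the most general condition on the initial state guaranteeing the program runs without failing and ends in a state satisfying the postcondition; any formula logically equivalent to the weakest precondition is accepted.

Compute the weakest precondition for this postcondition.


Working backward. After the program, the postcondition m ≥ -3 ∨ d + 8 ≥ 2 must hold; in canonical form it is m ≥ -3 ∨ d ≥ -6.
Before d := d + m + 8: m ≥ -3 ∨ d + m ≥ -14
Before d := z - 9: m ≥ -3 ∨ m + z ≥ -5
Before m := d: d ≥ -3 ∨ d + z ≥ -5
Before m := z + 7: d ≥ -3 ∨ d + z ≥ -5
Answer: WP = d ≥ -3 ∨ d + z ≥ -5


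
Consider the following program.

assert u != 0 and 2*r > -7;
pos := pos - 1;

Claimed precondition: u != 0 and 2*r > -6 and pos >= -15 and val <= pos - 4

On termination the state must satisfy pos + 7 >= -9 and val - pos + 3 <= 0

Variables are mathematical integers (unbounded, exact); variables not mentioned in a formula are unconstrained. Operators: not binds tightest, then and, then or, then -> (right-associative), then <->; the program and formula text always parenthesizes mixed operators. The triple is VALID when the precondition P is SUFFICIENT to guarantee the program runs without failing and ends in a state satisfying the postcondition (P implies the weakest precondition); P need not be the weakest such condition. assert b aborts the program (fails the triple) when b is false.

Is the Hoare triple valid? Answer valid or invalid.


Working backward. After the program, the postcondition pos + 7 >= -9 and val - pos + 3 <= 0 must hold; in canonical form it is pos >= -16 and val <= pos - 3.
Before pos := pos - 1: pos >= -15 and val <= pos - 4
Before assert u != 0 and 2*r > -7: u != 0 and 2*r > -7 and pos >= -15 and val <= pos - 4
The weakest precondition is u != 0 and 2*r > -7 and pos >= -15 and val <= pos - 4.
Check whether u != 0 and 2*r > -6 and pos >= -15 and val <= pos - 4 implies it.
Every state satisfying the precondition satisfies the weakest precondition: the implication holds.
Answer: valid


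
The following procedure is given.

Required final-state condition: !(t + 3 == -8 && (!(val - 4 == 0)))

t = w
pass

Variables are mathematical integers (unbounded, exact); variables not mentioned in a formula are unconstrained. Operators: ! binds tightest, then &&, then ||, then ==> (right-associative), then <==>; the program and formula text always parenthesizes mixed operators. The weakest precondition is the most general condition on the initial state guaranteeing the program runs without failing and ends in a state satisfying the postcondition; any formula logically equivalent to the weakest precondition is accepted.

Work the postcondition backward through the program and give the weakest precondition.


Working backward. After the program, the postcondition !(t + 3 == -8 && (!(val - 4 == 0))) must hold; in canonical form it is !(t == -11 && (!(val == 4))).
Before skip: !(t == -11 && (!(val == 4)))
Before t := w: !(w == -11 && (!(val == 4)))
Answer: WP = !(w == -11 && (!(val == 4)))


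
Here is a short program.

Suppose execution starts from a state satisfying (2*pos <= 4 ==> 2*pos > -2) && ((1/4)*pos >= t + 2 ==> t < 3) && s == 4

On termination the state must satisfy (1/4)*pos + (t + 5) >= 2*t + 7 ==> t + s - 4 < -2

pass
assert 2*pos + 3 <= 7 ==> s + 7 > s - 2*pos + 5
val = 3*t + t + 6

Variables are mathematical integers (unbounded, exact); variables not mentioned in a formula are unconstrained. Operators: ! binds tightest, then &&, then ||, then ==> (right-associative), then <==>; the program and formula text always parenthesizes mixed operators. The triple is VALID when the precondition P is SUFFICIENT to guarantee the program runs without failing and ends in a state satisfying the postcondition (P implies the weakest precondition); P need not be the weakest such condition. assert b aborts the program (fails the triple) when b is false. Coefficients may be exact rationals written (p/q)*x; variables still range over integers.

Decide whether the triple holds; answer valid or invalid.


Working backward. After the program, the postcondition (1/4)*pos + (t + 5) >= 2*t + 7 ==> t + s - 4 < -2 must hold; in canonical form it is (1/4)*pos >= t + 2 ==> s + t < 2.
Before val := 3*t + t + 6: (1/4)*pos >= t + 2 ==> s + t < 2
Before assert 2*pos + 3 <= 7 ==> s + 7 > s - 2*pos + 5: (2*pos <= 4 ==> 2*pos > -2) && ((1/4)*pos >= t + 2 ==> s + t < 2)
Before skip: (2*pos <= 4 ==> 2*pos > -2) && ((1/4)*pos >= t + 2 ==> s + t < 2)
The weakest precondition is (2*pos <= 4 ==> 2*pos > -2) && ((1/4)*pos >= t + 2 ==> s + t < 2).
Check whether (2*pos <= 4 ==> 2*pos > -2) && ((1/4)*pos >= t + 2 ==> t < 3) && s == 4 implies it.
Countermodel: at the initial state pos = 8, s = 4, t = 0, the precondition holds but the weakest precondition fails.
Answer: invalid


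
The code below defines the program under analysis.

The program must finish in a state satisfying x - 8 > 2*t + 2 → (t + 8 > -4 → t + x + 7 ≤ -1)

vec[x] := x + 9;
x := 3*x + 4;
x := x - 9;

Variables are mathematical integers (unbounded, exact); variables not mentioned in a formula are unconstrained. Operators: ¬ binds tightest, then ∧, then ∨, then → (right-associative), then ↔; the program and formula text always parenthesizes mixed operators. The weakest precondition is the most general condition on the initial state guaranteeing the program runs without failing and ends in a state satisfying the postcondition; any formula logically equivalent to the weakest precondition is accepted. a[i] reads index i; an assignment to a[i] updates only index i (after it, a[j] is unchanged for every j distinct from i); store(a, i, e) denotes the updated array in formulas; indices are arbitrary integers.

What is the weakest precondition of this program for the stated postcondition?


Working backward. After the program, the postcondition x - 8 > 2*t + 2 → (t + 8 > -4 → t + x + 7 ≤ -1) must hold; in canonical form it is x > 2*t + 10 → (t > -12 → t + x ≤ -8).
Before x := x - 9: x > 2*t + 19 → (t > -12 → t + x ≤ 1)
Before x := 3*x + 4: 3*x > 2*t + 15 → (t > -12 → t + 3*x ≤ -3)
Before vec[x] := x + 9: 3*x > 2*t + 15 → (t > -12 → t + 3*x ≤ -3)
Answer: WP = 3*x > 2*t + 15 → (t > -12 → t + 3*x ≤ -3)


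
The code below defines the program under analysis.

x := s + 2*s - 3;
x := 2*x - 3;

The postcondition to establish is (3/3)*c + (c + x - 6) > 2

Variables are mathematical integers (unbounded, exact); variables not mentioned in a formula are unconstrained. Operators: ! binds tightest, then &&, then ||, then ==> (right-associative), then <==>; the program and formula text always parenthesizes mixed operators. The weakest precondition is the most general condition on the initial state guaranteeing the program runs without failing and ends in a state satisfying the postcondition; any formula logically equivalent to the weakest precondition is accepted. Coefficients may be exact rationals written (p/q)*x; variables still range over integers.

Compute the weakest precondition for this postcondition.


Working backward. After the program, the postcondition (3/3)*c + (c + x - 6) > 2 must hold; in canonical form it is 2*c + x > 8.
Before x := 2*x - 3: 2*c + 2*x > 11
Before x := s + 2*s - 3: 2*c + 6*s > 17
Answer: WP = 2*c + 6*s > 17


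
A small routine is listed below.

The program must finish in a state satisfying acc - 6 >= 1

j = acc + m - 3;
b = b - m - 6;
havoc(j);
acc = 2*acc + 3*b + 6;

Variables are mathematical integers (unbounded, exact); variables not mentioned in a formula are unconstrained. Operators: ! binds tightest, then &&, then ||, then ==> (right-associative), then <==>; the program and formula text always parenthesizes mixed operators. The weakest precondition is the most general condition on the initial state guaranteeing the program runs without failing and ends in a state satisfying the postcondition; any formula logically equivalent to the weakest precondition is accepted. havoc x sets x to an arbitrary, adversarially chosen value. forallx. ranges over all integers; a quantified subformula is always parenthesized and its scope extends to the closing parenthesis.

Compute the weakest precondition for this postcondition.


Working backward. After the program, the postcondition acc - 6 >= 1 must hold; in canonical form it is acc >= 7.
Before acc := 2*acc + 3*b + 6: 2*acc + 3*b >= 1
Before havoc j: 2*acc + 3*b >= 1
Before b := b - m - 6: 2*acc + 3*b >= 3*m + 19
Before j := acc + m - 3: 2*acc + 3*b >= 3*m + 19
Answer: WP = 2*acc + 3*b >= 3*m + 19


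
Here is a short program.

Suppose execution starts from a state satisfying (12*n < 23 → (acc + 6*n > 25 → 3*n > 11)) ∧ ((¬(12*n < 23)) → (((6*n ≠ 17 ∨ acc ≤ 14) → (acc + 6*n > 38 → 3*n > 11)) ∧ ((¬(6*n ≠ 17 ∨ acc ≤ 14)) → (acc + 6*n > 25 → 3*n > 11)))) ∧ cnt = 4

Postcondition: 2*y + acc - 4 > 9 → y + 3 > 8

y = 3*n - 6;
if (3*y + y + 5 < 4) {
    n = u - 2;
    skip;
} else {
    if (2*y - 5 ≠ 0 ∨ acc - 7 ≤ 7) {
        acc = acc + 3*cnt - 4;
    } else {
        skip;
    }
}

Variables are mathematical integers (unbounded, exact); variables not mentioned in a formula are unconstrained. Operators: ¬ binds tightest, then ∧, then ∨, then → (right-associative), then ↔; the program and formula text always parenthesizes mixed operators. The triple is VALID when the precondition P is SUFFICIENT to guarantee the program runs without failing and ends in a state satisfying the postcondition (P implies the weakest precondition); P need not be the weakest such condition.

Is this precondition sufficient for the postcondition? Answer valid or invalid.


Working backward. After the program, the postcondition 2*y + acc - 4 > 9 → y + 3 > 8 must hold; in canonical form it is acc + 2*y > 13 → y > 5.
Then branch requires acc + 2*y > 13 → y > 5; else branch requires ((2*y ≠ 5 ∨ acc ≤ 14) → (acc + 3*cnt + 2*y > 17 → y > 5)) ∧ ((¬(2*y ≠ 5 ∨ acc ≤ 14)) → (acc + 2*y > 13 → y > 5)).
Before the if: (4*y < -1 → (acc + 2*y > 13 → y > 5)) ∧ ((¬(4*y < -1)) → (((2*y ≠ 5 ∨ acc ≤ 14) → (acc + 3*cnt + 2*y > 17 → y > 5)) ∧ ((¬(2*y ≠ 5 ∨ acc ≤ 14)) → (acc + 2*y > 13 → y > 5))))
Before y := 3*n - 6: (12*n < 23 → (acc + 6*n > 25 → 3*n > 11)) ∧ ((¬(12*n < 23)) → (((6*n ≠ 17 ∨ acc ≤ 14) → (acc + 3*cnt + 6*n > 29 → 3*n > 11)) ∧ ((¬(6*n ≠ 17 ∨ acc ≤ 14)) → (acc + 6*n > 25 → 3*n > 11))))
The weakest precondition is (12*n < 23 → (acc + 6*n > 25 → 3*n > 11)) ∧ ((¬(12*n < 23)) → (((6*n ≠ 17 ∨ acc ≤ 14) → (acc + 3*cnt + 6*n > 29 → 3*n > 11)) ∧ ((¬(6*n ≠ 17 ∨ acc ≤ 14)) → (acc + 6*n > 25 → 3*n > 11)))).
Check whether (12*n < 23 → (acc + 6*n > 25 → 3*n > 11)) ∧ ((¬(12*n < 23)) → (((6*n ≠ 17 ∨ acc ≤ 14) → (acc + 6*n > 38 → 3*n > 11)) ∧ ((¬(6*n ≠ 17 ∨ acc ≤ 14)) → (acc + 6*n > 25 → 3*n > 11)))) ∧ cnt = 4 implies it.
Countermodel: at the initial state acc = 26, cnt = 4, n = 2, the precondition holds but the weakest precondition fails.
Answer: invalid


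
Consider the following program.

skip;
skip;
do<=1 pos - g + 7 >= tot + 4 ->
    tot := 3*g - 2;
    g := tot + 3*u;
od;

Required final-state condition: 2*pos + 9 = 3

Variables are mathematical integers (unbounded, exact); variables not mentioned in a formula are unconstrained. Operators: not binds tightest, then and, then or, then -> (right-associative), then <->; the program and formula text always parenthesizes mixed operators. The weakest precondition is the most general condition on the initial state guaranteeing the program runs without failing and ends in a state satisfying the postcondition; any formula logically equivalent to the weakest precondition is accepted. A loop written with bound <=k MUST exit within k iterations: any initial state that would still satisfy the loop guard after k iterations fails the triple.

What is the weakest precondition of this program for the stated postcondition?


Working backward. After the program, the postcondition 2*pos + 9 = 3 must hold; in canonical form it is 2*pos = -6.
Before the loop (bound <=1), unroll the exhaustion recursion (WP_0 = exit-now case; WP_j = one more guarded iteration, up to j = 1):
  WP_0: (not (pos >= g + tot - 3)) and 2*pos = -6
  WP_1: (pos >= g + tot - 3 -> ((not (pos >= 6*g + 3*u - 7)) and 2*pos = -6)) and ((not (pos >= g + tot - 3)) -> 2*pos = -6)
So before the loop: (pos >= g + tot - 3 -> ((not (pos >= 6*g + 3*u - 7)) and 2*pos = -6)) and ((not (pos >= g + tot - 3)) -> 2*pos = -6)
Before skip: (pos >= g + tot - 3 -> ((not (pos >= 6*g + 3*u - 7)) and 2*pos = -6)) and ((not (pos >= g + tot - 3)) -> 2*pos = -6)
Before skip: (pos >= g + tot - 3 -> ((not (pos >= 6*g + 3*u - 7)) and 2*pos = -6)) and ((not (pos >= g + tot - 3)) -> 2*pos = -6)
Answer: WP = (pos >= g + tot - 3 -> ((not (pos >= 6*g + 3*u - 7)) and 2*pos = -6)) and ((not (pos >= g + tot - 3)) -> 2*pos = -6)


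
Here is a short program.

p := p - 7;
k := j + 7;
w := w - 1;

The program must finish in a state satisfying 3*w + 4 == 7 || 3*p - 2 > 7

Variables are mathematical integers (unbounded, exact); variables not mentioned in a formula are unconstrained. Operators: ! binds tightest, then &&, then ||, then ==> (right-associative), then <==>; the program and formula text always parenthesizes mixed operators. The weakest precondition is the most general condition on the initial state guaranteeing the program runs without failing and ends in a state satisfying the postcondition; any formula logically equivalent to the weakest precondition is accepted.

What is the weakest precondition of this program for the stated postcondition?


Working backward. After the program, the postcondition 3*w + 4 == 7 || 3*p - 2 > 7 must hold; in canonical form it is 3*w == 3 || 3*p > 9.
Before w := w - 1: 3*w == 6 || 3*p > 9
Before k := j + 7: 3*w == 6 || 3*p > 9
Before p := p - 7: 3*w == 6 || 3*p > 30
Answer: WP = 3*w == 6 || 3*p > 30


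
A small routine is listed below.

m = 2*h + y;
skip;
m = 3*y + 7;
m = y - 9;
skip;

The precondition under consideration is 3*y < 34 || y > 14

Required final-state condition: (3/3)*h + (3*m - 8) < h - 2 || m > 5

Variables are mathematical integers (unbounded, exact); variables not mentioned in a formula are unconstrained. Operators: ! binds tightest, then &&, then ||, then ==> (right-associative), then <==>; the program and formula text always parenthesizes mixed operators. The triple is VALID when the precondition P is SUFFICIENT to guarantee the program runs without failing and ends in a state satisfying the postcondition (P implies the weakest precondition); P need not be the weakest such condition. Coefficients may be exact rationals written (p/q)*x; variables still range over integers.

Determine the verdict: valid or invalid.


Working backward. After the program, the postcondition (3/3)*h + (3*m - 8) < h - 2 || m > 5 must hold; in canonical form it is 3*m < 6 || m > 5.
Before skip: 3*m < 6 || m > 5
Before m := y - 9: 3*y < 33 || y > 14
Before m := 3*y + 7: 3*y < 33 || y > 14
Before skip: 3*y < 33 || y > 14
Before m := 2*h + y: 3*y < 33 || y > 14
The weakest precondition is 3*y < 33 || y > 14.
Check whether 3*y < 34 || y > 14 implies it.
Countermodel: at the initial state y = 11, the precondition holds but the weakest precondition fails.
Answer: invalid


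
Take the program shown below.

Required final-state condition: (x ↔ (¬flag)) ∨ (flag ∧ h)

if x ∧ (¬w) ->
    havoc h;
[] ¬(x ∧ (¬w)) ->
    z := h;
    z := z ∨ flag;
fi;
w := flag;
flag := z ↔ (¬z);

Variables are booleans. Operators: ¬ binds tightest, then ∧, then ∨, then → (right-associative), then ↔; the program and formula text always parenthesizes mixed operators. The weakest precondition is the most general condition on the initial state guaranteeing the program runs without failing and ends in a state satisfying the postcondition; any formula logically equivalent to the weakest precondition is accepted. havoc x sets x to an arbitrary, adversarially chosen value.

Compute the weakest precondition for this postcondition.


Working backward. After the program, (x ↔ (¬flag)) ∨ (flag ∧ h) must hold.
Before flag := z ↔ (¬z): (x ↔ (¬(z ↔ (¬z)))) ∨ ((z ↔ (¬z)) ∧ h)
Before w := flag: (x ↔ (¬(z ↔ (¬z)))) ∨ ((z ↔ (¬z)) ∧ h)
Then branch requires ((x ↔ (¬(z ↔ (¬z)))) ∨ (z ↔ (¬z))) ∧ (x ↔ (¬(z ↔ (¬z)))); else branch requires (x ↔ (¬((h ∨ flag) ↔ (¬(h ∨ flag))))) ∨ (((h ∨ flag) ↔ (¬(h ∨ flag))) ∧ h).
Before the if: ((x ∧ (¬w)) → (((x ↔ (¬(z ↔ (¬z)))) ∨ (z ↔ (¬z))) ∧ (x ↔ (¬(z ↔ (¬z)))))) ∧ ((¬(x ∧ (¬w))) → ((x ↔ (¬((h ∨ flag) ↔ (¬(h ∨ flag))))) ∨ (((h ∨ flag) ↔ (¬(h ∨ flag))) ∧ h)))
Answer: WP = ((x ∧ (¬w)) → (((x ↔ (¬(z ↔ (¬z)))) ∨ (z ↔ (¬z))) ∧ (x ↔ (¬(z ↔ (¬z)))))) ∧ ((¬(x ∧ (¬w))) → ((x ↔ (¬((h ∨ flag) ↔ (¬(h ∨ flag))))) ∨ (((h ∨ flag) ↔ (¬(h ∨ flag))) ∧ h)))


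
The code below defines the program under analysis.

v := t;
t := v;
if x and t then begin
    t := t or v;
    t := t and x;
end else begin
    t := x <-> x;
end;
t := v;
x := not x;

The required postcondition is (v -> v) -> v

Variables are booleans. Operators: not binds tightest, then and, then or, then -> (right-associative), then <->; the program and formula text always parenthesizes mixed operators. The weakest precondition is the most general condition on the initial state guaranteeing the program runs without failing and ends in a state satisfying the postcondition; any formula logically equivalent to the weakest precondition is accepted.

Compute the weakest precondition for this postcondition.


Working backward. After the program, the postcondition (v -> v) -> v must hold; in canonical form it is v.
Before x := not x: v
Before t := v: v
Then branch requires v; else branch requires v.
Before the if: ((x and t) -> v) and ((not (x and t)) -> v)
Before t := v: ((x and v) -> v) and ((not (x and v)) -> v)
Before v := t: ((x and t) -> t) and ((not (x and t)) -> t)
Answer: WP = ((x and t) -> t) and ((not (x and t)) -> t)


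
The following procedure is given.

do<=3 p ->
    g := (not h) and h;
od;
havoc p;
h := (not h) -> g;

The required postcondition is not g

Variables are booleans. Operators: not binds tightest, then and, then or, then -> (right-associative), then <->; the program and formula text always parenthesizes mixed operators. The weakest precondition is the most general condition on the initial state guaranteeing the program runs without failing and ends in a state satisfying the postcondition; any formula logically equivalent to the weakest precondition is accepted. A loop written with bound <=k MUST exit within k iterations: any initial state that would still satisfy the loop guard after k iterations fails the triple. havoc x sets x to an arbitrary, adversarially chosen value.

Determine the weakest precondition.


Working backward. After the program, not g must hold.
Before h := (not h) -> g: not g
Before havoc p: not g
Before the loop (bound <=3), unroll the exhaustion recursion (WP_0 = exit-now case; WP_j = one more guarded iteration, up to j = 3):
  WP_0: (not p) and (not g)
  WP_1: (p -> (not p)) and ((not p) -> (not g))
  WP_2: (p -> (p -> (not p))) and ((not p) -> (not g))
  WP_3: (p -> (p -> (p -> (not p)))) and ((not p) -> (not g))
So before the loop: (p -> (p -> (p -> (not p)))) and ((not p) -> (not g))
Answer: WP = (p -> (p -> (p -> (not p)))) and ((not p) -> (not g))


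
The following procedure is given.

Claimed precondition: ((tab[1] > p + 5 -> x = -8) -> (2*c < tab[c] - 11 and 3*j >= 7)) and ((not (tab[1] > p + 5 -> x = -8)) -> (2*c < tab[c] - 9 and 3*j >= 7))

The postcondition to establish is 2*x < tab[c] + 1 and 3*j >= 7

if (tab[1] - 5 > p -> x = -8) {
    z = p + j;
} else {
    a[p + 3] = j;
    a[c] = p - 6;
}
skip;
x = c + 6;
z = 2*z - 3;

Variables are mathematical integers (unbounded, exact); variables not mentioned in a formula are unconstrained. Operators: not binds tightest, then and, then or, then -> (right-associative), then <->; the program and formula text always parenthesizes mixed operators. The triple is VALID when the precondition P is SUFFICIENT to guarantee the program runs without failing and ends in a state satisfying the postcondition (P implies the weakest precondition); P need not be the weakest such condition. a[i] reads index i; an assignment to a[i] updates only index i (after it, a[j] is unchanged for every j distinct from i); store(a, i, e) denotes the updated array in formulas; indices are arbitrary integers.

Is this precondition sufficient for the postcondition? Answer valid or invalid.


Working backward. After the program, 2*x < tab[c] + 1 and 3*j >= 7 must hold.
Before z := 2*z - 3: 2*x < tab[c] + 1 and 3*j >= 7
Before x := c + 6: 2*c < tab[c] - 11 and 3*j >= 7
Before skip: 2*c < tab[c] - 11 and 3*j >= 7
Then branch requires 2*c < tab[c] - 11 and 3*j >= 7; else branch requires 2*c < tab[c] - 11 and 3*j >= 7.
Before the if: ((tab[1] > p + 5 -> x = -8) -> (2*c < tab[c] - 11 and 3*j >= 7)) and ((not (tab[1] > p + 5 -> x = -8)) -> (2*c < tab[c] - 11 and 3*j >= 7))
The weakest precondition is ((tab[1] > p + 5 -> x = -8) -> (2*c < tab[c] - 11 and 3*j >= 7)) and ((not (tab[1] > p + 5 -> x = -8)) -> (2*c < tab[c] - 11 and 3*j >= 7)).
Check whether ((tab[1] > p + 5 -> x = -8) -> (2*c < tab[c] - 11 and 3*j >= 7)) and ((not (tab[1] > p + 5 -> x = -8)) -> (2*c < tab[c] - 9 and 3*j >= 7)) implies it.
Countermodel: at the initial state c = 0, j = 3, p = 4, tab = {[0] = 10, [1] = 10, elsewhere 10}, x = -7, the precondition holds but the weakest precondition fails.
Answer: invalid


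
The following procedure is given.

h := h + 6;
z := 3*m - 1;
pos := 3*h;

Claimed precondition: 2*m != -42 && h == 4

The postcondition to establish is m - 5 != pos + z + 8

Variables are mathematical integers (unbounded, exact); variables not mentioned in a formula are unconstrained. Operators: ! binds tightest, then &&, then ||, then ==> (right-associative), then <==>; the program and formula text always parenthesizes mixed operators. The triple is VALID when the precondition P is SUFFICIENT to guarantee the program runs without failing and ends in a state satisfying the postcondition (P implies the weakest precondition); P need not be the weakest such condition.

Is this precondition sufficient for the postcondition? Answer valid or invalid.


Working backward. After the program, the postcondition m - 5 != pos + z + 8 must hold; in canonical form it is m != pos + z + 13.
Before pos := 3*h: m != 3*h + z + 13
Before z := 3*m - 1: 3*h + 2*m != -12
Before h := h + 6: 3*h + 2*m != -30
The weakest precondition is 3*h + 2*m != -30.
Check whether 2*m != -42 && h == 4 implies it.
Every state satisfying the precondition satisfies the weakest precondition: the implication holds.
Answer: valid


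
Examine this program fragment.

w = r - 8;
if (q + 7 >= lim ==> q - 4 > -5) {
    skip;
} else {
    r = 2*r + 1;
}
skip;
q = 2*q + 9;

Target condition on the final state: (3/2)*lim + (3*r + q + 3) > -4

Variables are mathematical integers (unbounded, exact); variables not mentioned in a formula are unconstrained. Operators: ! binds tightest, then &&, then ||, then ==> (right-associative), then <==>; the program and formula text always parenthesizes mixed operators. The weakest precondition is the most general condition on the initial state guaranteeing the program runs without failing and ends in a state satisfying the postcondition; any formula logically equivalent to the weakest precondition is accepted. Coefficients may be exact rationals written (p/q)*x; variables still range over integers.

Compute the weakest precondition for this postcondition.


Working backward. After the program, the postcondition (3/2)*lim + (3*r + q + 3) > -4 must hold; in canonical form it is (3/2)*lim + q + 3*r > -7.
Before q := 2*q + 9: (3/2)*lim + 2*q + 3*r > -16
Before skip: (3/2)*lim + 2*q + 3*r > -16
Then branch requires (3/2)*lim + 2*q + 3*r > -16; else branch requires (3/2)*lim + 2*q + 6*r > -19.
Before the if: ((q >= lim - 7 ==> q > -1) ==> (3/2)*lim + 2*q + 3*r > -16) && ((!(q >= lim - 7 ==> q > -1)) ==> (3/2)*lim + 2*q + 6*r > -19)
Before w := r - 8: ((q >= lim - 7 ==> q > -1) ==> (3/2)*lim + 2*q + 3*r > -16) && ((!(q >= lim - 7 ==> q > -1)) ==> (3/2)*lim + 2*q + 6*r > -19)
Answer: WP = ((q >= lim - 7 ==> q > -1) ==> (3/2)*lim + 2*q + 3*r > -16) && ((!(q >= lim - 7 ==> q > -1)) ==> (3/2)*lim + 2*q + 6*r > -19)


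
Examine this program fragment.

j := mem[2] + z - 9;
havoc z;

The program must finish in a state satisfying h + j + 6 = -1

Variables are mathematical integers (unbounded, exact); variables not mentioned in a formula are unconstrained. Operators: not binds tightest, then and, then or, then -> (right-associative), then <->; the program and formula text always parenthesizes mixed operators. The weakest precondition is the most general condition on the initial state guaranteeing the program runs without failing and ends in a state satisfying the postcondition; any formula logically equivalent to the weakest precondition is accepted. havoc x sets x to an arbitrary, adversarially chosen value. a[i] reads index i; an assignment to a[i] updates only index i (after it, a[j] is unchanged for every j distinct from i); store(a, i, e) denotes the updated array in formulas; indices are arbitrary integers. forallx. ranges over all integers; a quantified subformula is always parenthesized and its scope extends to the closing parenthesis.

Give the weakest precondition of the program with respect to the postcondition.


Working backward. After the program, the postcondition h + j + 6 = -1 must hold; in canonical form it is h + j = -7.
Before havoc z: h + j = -7
Before j := mem[2] + z - 9: mem[2] + h + z = 2
Answer: WP = mem[2] + h + z = 2


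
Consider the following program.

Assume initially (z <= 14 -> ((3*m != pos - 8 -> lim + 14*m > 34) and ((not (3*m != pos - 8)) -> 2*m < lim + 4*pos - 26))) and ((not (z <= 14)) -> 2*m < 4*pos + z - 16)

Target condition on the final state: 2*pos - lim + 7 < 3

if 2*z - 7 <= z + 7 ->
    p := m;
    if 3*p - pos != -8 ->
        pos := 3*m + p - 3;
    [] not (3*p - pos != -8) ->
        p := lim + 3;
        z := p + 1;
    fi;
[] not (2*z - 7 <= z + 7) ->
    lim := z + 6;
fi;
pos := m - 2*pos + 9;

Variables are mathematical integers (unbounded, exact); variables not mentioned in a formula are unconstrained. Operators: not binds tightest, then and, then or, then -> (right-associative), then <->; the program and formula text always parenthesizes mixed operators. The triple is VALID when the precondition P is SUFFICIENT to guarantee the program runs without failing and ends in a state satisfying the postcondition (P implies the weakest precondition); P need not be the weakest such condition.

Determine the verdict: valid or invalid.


Working backward. After the program, the postcondition 2*pos - lim + 7 < 3 must hold; in canonical form it is 2*pos < lim - 4.
Before pos := m - 2*pos + 9: 2*m < lim + 4*pos - 22
Then branch requires (3*m != pos - 8 -> lim + 14*m > 34) and ((not (3*m != pos - 8)) -> 2*m < lim + 4*pos - 22); else branch requires 2*m < 4*pos + z - 16.
Before the if: (z <= 14 -> ((3*m != pos - 8 -> lim + 14*m > 34) and ((not (3*m != pos - 8)) -> 2*m < lim + 4*pos - 22))) and ((not (z <= 14)) -> 2*m < 4*pos + z - 16)
The weakest precondition is (z <= 14 -> ((3*m != pos - 8 -> lim + 14*m > 34) and ((not (3*m != pos - 8)) -> 2*m < lim + 4*pos - 22))) and ((not (z <= 14)) -> 2*m < 4*pos + z - 16).
Check whether (z <= 14 -> ((3*m != pos - 8 -> lim + 14*m > 34) and ((not (3*m != pos - 8)) -> 2*m < lim + 4*pos - 26))) and ((not (z <= 14)) -> 2*m < 4*pos + z - 16) implies it.
Every state satisfying the precondition satisfies the weakest precondition: the implication holds.
Answer: valid


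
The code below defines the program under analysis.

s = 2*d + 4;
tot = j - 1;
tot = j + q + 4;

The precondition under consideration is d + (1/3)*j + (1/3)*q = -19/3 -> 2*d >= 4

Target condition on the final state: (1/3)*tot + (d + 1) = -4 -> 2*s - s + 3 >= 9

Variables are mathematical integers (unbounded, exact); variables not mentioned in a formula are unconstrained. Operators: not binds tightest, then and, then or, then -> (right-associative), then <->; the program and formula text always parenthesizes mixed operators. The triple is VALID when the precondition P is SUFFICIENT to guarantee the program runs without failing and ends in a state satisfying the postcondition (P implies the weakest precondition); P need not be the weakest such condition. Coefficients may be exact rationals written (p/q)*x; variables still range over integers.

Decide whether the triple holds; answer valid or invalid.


Working backward. After the program, the postcondition (1/3)*tot + (d + 1) = -4 -> 2*s - s + 3 >= 9 must hold; in canonical form it is d + (1/3)*tot = -5 -> s >= 6.
Before tot := j + q + 4: d + (1/3)*j + (1/3)*q = -19/3 -> s >= 6
Before tot := j - 1: d + (1/3)*j + (1/3)*q = -19/3 -> s >= 6
Before s := 2*d + 4: d + (1/3)*j + (1/3)*q = -19/3 -> 2*d >= 2
The weakest precondition is d + (1/3)*j + (1/3)*q = -19/3 -> 2*d >= 2.
Check whether d + (1/3)*j + (1/3)*q = -19/3 -> 2*d >= 4 implies it.
Every state satisfying the precondition satisfies the weakest precondition: the implication holds.
Answer: valid


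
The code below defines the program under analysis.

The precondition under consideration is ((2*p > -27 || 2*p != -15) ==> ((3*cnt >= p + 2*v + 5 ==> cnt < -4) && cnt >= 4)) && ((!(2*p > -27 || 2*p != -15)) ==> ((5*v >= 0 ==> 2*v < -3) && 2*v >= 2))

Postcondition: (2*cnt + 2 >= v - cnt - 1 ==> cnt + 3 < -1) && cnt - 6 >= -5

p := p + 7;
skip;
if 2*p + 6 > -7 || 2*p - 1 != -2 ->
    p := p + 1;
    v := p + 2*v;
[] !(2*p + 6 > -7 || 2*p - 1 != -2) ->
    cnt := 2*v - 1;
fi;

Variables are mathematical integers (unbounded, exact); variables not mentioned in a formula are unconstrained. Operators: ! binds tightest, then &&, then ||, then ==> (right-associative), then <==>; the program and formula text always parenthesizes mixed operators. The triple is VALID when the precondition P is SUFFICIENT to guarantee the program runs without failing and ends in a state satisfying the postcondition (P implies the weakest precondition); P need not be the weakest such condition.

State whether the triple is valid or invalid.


Working backward. After the program, the postcondition (2*cnt + 2 >= v - cnt - 1 ==> cnt + 3 < -1) && cnt - 6 >= -5 must hold; in canonical form it is (3*cnt >= v - 3 ==> cnt < -4) && cnt >= 1.
Then branch requires (3*cnt >= p + 2*v - 2 ==> cnt < -4) && cnt >= 1; else branch requires (5*v >= 0 ==> 2*v < -3) && 2*v >= 2.
Before the if: ((2*p > -13 || 2*p != -1) ==> ((3*cnt >= p + 2*v - 2 ==> cnt < -4) && cnt >= 1)) && ((!(2*p > -13 || 2*p != -1)) ==> ((5*v >= 0 ==> 2*v < -3) && 2*v >= 2))
Before skip: ((2*p > -13 || 2*p != -1) ==> ((3*cnt >= p + 2*v - 2 ==> cnt < -4) && cnt >= 1)) && ((!(2*p > -13 || 2*p != -1)) ==> ((5*v >= 0 ==> 2*v < -3) && 2*v >= 2))
Before p := p + 7: ((2*p > -27 || 2*p != -15) ==> ((3*cnt >= p + 2*v + 5 ==> cnt < -4) && cnt >= 1)) && ((!(2*p > -27 || 2*p != -15)) ==> ((5*v >= 0 ==> 2*v < -3) && 2*v >= 2))
The weakest precondition is ((2*p > -27 || 2*p != -15) ==> ((3*cnt >= p + 2*v + 5 ==> cnt < -4) && cnt >= 1)) && ((!(2*p > -27 || 2*p != -15)) ==> ((5*v >= 0 ==> 2*v < -3) && 2*v >= 2)).
Check whether ((2*p > -27 || 2*p != -15) ==> ((3*cnt >= p + 2*v + 5 ==> cnt < -4) && cnt >= 4)) && ((!(2*p > -27 || 2*p != -15)) ==> ((5*v >= 0 ==> 2*v < -3) && 2*v >= 2)) implies it.
Every state satisfying the precondition satisfies the weakest precondition: the implication holds.
Answer: valid
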